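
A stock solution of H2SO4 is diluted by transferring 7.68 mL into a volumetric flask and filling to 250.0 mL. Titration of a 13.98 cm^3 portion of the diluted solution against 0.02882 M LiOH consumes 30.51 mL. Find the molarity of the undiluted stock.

1.02 M

n(LiOH) = 0.02882 x 0.03051 = 0.0008793 mol.
n(H2SO4) in the aliquot = 0.0008793 x 1/2 = 0.0004396 mol.
[diluted H2SO4] = 0.0004396 / 0.01398 = 0.03145 M.
Dilution factor = 250.0/7.680 = 32.55, so [stock] = 0.03145 x 32.55 = 1.02 M.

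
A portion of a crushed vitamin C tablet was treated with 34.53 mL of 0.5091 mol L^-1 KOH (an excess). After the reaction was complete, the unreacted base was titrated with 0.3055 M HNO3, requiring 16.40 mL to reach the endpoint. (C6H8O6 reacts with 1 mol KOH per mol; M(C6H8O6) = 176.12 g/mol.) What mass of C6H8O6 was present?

Total n(KOH) added = 0.5091 x 0.03453 = 0.01758 mol.
n(HNO3) used = 0.3055 x 0.01640 = 0.005010 mol, which equals the excess n(KOH).
So n(KOH) consumed by the sample = 0.01758 - 0.005010 = 0.01257 mol.
n(C6H8O6) = 0.01257 / 1 = 0.01257 mol.
mass = 0.01257 mol x 176.12 g/mol = 2.21 g.

2.21 g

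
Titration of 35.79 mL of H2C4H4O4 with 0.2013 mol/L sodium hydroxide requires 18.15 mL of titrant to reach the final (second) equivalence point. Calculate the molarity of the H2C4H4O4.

0.0510 M

n(NaOH) = 0.2013 x 0.01815 = 0.003654 mol.
At the final (second) equivalence point, 2 mol OH^- react per mol H2C4H4O4, so n(H2C4H4O4) = 0.003654 / 2 = 0.001827 mol.
[H2C4H4O4] = 0.001827 / 0.03579 L = 0.0510 M.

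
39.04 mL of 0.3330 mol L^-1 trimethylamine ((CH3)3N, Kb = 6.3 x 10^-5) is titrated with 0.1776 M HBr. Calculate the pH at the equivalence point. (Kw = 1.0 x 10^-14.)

5.37

n((CH3)3N) = 0.3330 x 0.03904 = 0.01300 mol; V(HBr) at equivalence = 0.01300/0.1776 = 0.07320 L.
At equivalence the base is fully converted to (CH3)3NH+; total volume = 0.1122 L, so [(CH3)3NH+] = 0.01300/0.1122 = 0.1158 M.
Ka((CH3)3NH+) = Kw/Kb = 1.0e-14 / 6.3 x 10^-5 = 1.59e-10.
[H^+] = sqrt(Ka x [(CH3)3NH+]) = sqrt(1.59e-10 x 0.1158) = 4.29e-6 M.
pH = -log(4.29e-6) = 5.37.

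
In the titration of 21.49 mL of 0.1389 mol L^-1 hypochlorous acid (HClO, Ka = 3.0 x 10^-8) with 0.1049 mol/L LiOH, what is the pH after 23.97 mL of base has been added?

8.25

Initial n(HClO) = 0.1389 x 0.02149 = 0.002985 mol.
n(LiOH) added = 0.1049 x 0.02397 = 0.002514 mol, converting that many moles of HClO to ClO-.
Remaining n(HClO) = 0.0004705 mol; n(ClO-) = 0.002514 mol.
By Henderson-Hasselbalch, pH = pKa + log([A^-]/[HA]) = 7.52 + log(0.002514/0.0004705) = 7.52 + (+0.73) = 8.25.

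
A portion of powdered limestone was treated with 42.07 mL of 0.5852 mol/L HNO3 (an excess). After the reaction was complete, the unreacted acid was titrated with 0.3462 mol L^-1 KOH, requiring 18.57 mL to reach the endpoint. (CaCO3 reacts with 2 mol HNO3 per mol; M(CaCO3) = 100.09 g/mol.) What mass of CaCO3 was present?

0.910 g

Total n(HNO3) added = 0.5852 x 0.04207 = 0.02462 mol.
n(KOH) used = 0.3462 x 0.01857 = 0.006429 mol, which equals the excess n(HNO3).
So n(HNO3) consumed by the sample = 0.02462 - 0.006429 = 0.01819 mol.
n(CaCO3) = 0.01819 / 2 = 0.009095 mol.
mass = 0.009095 mol x 100.09 g/mol = 0.910 g.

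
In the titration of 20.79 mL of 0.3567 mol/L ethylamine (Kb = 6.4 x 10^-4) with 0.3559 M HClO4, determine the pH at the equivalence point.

5.78

n(C2H5NH2) = 0.3567 x 0.02079 = 0.007416 mol; V(HClO4) at equivalence = 0.007416/0.3559 = 0.02084 L.
At equivalence the base is fully converted to C2H5NH3+; total volume = 0.04163 L, so [C2H5NH3+] = 0.007416/0.04163 = 0.1781 M.
Ka(C2H5NH3+) = Kw/Kb = 1.0e-14 / 6.4 x 10^-4 = 1.56e-11.
[H^+] = sqrt(Ka x [C2H5NH3+]) = sqrt(1.56e-11 x 0.1781) = 1.67e-6 M.
pH = -log(1.67e-6) = 5.78.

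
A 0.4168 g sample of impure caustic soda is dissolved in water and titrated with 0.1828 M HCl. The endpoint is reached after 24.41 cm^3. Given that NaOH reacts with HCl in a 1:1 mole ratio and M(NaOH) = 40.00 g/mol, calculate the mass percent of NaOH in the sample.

n(HCl) = 0.1828 x 0.02441 = 0.004462 mol.
n(NaOH) = 0.004462 / 1 = 0.004462 mol.
mass of NaOH = 0.004462 x 40.00 = 0.1785 g.
% purity = 0.1785 / 0.4168 x 100 = 42.8%.

42.8%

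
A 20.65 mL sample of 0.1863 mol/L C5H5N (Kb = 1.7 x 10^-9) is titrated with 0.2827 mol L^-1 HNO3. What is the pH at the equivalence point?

3.09

n(C5H5N) = 0.1863 x 0.02065 = 0.003847 mol; V(HNO3) at equivalence = 0.003847/0.2827 = 0.01361 L.
At equivalence the base is fully converted to C5H5NH+; total volume = 0.03426 L, so [C5H5NH+] = 0.003847/0.03426 = 0.1123 M.
Ka(C5H5NH+) = Kw/Kb = 1.0e-14 / 1.7 x 10^-9 = 5.88e-6.
[H^+] = sqrt(Ka x [C5H5NH+]) = sqrt(5.88e-6 x 0.1123) = 0.000813 M.
pH = -log(0.000813) = 3.09.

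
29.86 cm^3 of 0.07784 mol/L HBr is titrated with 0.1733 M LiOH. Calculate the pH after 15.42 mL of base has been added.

11.89

n(acid) = 0.07784 x 0.02986 = 0.002324 mol; n(LiOH) added = 0.1733 x 0.01542 = 0.002672 mol.
Base is in excess by 0.002672 - 0.002324 = 0.0003480 mol in a total volume of 0.04528 L.
[OH^-] = 0.0003480/0.04528 = 0.007685 M, so pOH = 2.11 and pH = 14.00 - 2.11 = 11.89.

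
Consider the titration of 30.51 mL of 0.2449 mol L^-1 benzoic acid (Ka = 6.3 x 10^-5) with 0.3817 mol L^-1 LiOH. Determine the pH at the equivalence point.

n(C6H5COOH) = 0.2449 x 0.03051 = 0.007472 mol; V(LiOH) at equivalence = 0.007472/0.3817 = 0.01958 L.
At equivalence all the acid is converted to C6H5COO-; total volume = 0.03051 + 0.01958 = 0.05009 L, so [C6H5COO-] = 0.007472/0.05009 = 0.1492 M.
Kb = Kw/Ka = 1.0e-14 / 6.3 x 10^-5 = 1.59e-10.
[OH^-] = sqrt(Kb x [C6H5COO-]) = sqrt(1.59e-10 x 0.1492) = 4.87e-6 M.
pOH = 5.31, so pH = 14.00 - 5.31 = 8.69.

8.69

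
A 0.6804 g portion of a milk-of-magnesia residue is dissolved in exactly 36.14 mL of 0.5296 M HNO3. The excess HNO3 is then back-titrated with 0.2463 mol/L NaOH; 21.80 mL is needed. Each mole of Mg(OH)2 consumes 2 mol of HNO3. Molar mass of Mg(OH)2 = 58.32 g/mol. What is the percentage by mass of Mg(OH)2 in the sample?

Total n(HNO3) added = 0.5296 x 0.03614 = 0.01914 mol.
n(NaOH) used = 0.2463 x 0.02180 = 0.005369 mol, which equals the excess n(HNO3).
So n(HNO3) consumed by the sample = 0.01914 - 0.005369 = 0.01377 mol.
n(Mg(OH)2) = 0.01377 / 2 = 0.006885 mol.
mass Mg(OH)2 = 0.006885 x 58.32 = 0.4015 g, so %Mg(OH)2 = 0.4015/0.6804 x 100 = 59.0%.

59.0%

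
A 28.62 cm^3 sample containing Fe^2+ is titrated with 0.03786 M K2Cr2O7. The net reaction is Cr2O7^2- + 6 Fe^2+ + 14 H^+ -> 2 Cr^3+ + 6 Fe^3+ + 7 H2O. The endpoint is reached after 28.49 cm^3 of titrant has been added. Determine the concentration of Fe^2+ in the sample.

0.226 M

n(K2Cr2O7) = 0.03786 x 0.02849 = 0.001079 mol.
From the balanced equation, 1 mol K2Cr2O7 reacts with 6 mol Fe^2+, so n(Fe^2+) = 0.001079 x 6/1 = 0.006472 mol.
[Fe^2+] = 0.006472 / 0.02862 L = 0.226 M.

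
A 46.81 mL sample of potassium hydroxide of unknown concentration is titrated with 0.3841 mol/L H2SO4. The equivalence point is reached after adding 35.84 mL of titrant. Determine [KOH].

0.588 M

n(H2SO4) delivered = 0.3841 x 0.03584 = 0.01377 mol.
The reaction is 2 KOH + 1 H2SO4, so n(KOH) = 0.01377 x 2/1 = 0.02753 mol.
[KOH] = 0.02753 mol / 0.04681 L = 0.588 M.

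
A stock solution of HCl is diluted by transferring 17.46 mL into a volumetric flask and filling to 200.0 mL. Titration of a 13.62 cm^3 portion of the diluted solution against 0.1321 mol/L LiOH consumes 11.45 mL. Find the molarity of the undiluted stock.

n(LiOH) = 0.1321 x 0.01145 = 0.001513 mol.
n(HCl) in the aliquot = 0.001513 mol.
[diluted HCl] = 0.001513 / 0.01362 = 0.1111 M.
Dilution factor = 200.0/17.46 = 11.45, so [stock] = 0.1111 x 11.45 = 1.27 M.

1.27 M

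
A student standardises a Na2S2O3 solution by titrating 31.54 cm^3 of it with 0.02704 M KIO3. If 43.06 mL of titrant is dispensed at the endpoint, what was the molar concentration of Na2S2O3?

n(KIO3) = 0.02704 x 0.04306 = 0.001164 mol.
From the balanced equation, 1 mol KIO3 reacts with 6 mol Na2S2O3, so n(Na2S2O3) = 0.001164 x 6/1 = 0.006986 mol.
[Na2S2O3] = 0.006986 / 0.03154 L = 0.221 M.

0.221 M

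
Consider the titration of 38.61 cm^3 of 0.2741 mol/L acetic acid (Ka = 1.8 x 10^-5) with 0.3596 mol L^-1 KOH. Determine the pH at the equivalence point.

n(CH3COOH) = 0.2741 x 0.03861 = 0.01058 mol; V(KOH) at equivalence = 0.01058/0.3596 = 0.02943 L.
At equivalence all the acid is converted to CH3COO-; total volume = 0.03861 + 0.02943 = 0.06804 L, so [CH3COO-] = 0.01058/0.06804 = 0.1555 M.
Kb = Kw/Ka = 1.0e-14 / 1.8 x 10^-5 = 5.56e-10.
[OH^-] = sqrt(Kb x [CH3COO-]) = sqrt(5.56e-10 x 0.1555) = 9.30e-6 M.
pOH = 5.03, so pH = 14.00 - 5.03 = 8.97.

8.97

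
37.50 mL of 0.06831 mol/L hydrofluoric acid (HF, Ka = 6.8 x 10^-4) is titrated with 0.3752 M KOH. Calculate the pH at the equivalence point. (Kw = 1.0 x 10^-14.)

n(HF) = 0.06831 x 0.03750 = 0.002562 mol; V(KOH) at equivalence = 0.002562/0.3752 = 0.006827 L.
At equivalence all the acid is converted to F-; total volume = 0.03750 + 0.006827 = 0.04433 L, so [F-] = 0.002562/0.04433 = 0.05779 M.
Kb = Kw/Ka = 1.0e-14 / 6.8 x 10^-4 = 1.47e-11.
[OH^-] = sqrt(Kb x [F-]) = sqrt(1.47e-11 x 0.05779) = 9.22e-7 M.
pOH = 6.04, so pH = 14.00 - 6.04 = 7.96.

7.96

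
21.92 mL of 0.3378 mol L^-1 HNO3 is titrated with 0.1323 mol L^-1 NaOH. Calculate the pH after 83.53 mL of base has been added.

n(acid) = 0.3378 x 0.02192 = 0.007405 mol; n(NaOH) added = 0.1323 x 0.08353 = 0.01105 mol.
Base is in excess by 0.01105 - 0.007405 = 0.003646 mol in a total volume of 0.1055 L.
[OH^-] = 0.003646/0.1055 = 0.03458 M, so pOH = 1.46 and pH = 14.00 - 1.46 = 12.54.

12.54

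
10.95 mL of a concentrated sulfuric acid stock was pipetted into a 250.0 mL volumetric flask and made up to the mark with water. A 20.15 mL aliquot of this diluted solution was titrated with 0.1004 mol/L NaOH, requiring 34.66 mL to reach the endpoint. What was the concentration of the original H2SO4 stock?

1.97 M

n(NaOH) = 0.1004 x 0.03466 = 0.003480 mol.
n(H2SO4) in the aliquot = 0.003480 x 1/2 = 0.001740 mol.
[diluted H2SO4] = 0.001740 / 0.02015 = 0.08635 M.
Dilution factor = 250.0/10.95 = 22.83, so [stock] = 0.08635 x 22.83 = 1.97 M.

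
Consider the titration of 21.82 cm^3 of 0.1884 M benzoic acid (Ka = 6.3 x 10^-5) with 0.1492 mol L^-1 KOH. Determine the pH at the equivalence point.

8.56

n(C6H5COOH) = 0.1884 x 0.02182 = 0.004111 mol; V(KOH) at equivalence = 0.004111/0.1492 = 0.02755 L.
At equivalence all the acid is converted to C6H5COO-; total volume = 0.02182 + 0.02755 = 0.04937 L, so [C6H5COO-] = 0.004111/0.04937 = 0.08326 M.
Kb = Kw/Ka = 1.0e-14 / 6.3 x 10^-5 = 1.59e-10.
[OH^-] = sqrt(Kb x [C6H5COO-]) = sqrt(1.59e-10 x 0.08326) = 3.64e-6 M.
pOH = 5.44, so pH = 14.00 - 5.44 = 8.56.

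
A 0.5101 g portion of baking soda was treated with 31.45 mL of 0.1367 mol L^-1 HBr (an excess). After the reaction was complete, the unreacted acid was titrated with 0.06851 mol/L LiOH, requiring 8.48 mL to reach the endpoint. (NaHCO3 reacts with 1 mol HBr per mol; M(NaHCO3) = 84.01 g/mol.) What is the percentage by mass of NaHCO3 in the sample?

61.2%

Total n(HBr) added = 0.1367 x 0.03145 = 0.004299 mol.
n(LiOH) used = 0.06851 x 0.008480 = 0.0005810 mol, which equals the excess n(HBr).
So n(HBr) consumed by the sample = 0.004299 - 0.0005810 = 0.003718 mol.
n(NaHCO3) = 0.003718 / 1 = 0.003718 mol.
mass NaHCO3 = 0.003718 x 84.01 = 0.3124 g, so %NaHCO3 = 0.3124/0.5101 x 100 = 61.2%.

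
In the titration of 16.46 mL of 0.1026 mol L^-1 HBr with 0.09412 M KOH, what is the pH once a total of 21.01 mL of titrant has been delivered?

n(acid) = 0.1026 x 0.01646 = 0.001689 mol; n(KOH) added = 0.09412 x 0.02101 = 0.001977 mol.
Base is in excess by 0.001977 - 0.001689 = 0.0002887 mol in a total volume of 0.03747 L.
[OH^-] = 0.0002887/0.03747 = 0.007704 M, so pOH = 2.11 and pH = 14.00 - 2.11 = 11.89.

11.89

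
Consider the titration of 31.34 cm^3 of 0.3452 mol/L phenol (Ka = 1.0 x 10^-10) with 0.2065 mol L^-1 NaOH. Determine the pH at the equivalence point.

11.56

n(C6H5OH) = 0.3452 x 0.03134 = 0.01082 mol; V(NaOH) at equivalence = 0.01082/0.2065 = 0.05239 L.
At equivalence all the acid is converted to C6H5O-; total volume = 0.03134 + 0.05239 = 0.08373 L, so [C6H5O-] = 0.01082/0.08373 = 0.1292 M.
Kb = Kw/Ka = 1.0e-14 / 1.0 x 10^-10 = 0.000100.
[OH^-] = sqrt(Kb x [C6H5O-]) = sqrt(0.000100 x 0.1292) = 0.00359 M.
pOH = 2.44, so pH = 14.00 - 2.44 = 11.56.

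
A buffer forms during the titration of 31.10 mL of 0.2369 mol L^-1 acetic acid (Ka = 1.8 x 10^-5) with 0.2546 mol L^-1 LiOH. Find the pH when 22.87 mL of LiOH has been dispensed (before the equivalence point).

Initial n(CH3COOH) = 0.2369 x 0.03110 = 0.007368 mol.
n(LiOH) added = 0.2546 x 0.02287 = 0.005823 mol, converting that many moles of CH3COOH to CH3COO-.
Remaining n(CH3COOH) = 0.001545 mol; n(CH3COO-) = 0.005823 mol.
By Henderson-Hasselbalch, pH = pKa + log([A^-]/[HA]) = 4.74 + log(0.005823/0.001545) = 4.74 + (+0.58) = 5.32.

5.32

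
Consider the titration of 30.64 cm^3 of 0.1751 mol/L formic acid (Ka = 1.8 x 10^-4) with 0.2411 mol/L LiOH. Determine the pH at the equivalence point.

8.38

n(HCOOH) = 0.1751 x 0.03064 = 0.005365 mol; V(LiOH) at equivalence = 0.005365/0.2411 = 0.02225 L.
At equivalence all the acid is converted to HCOO-; total volume = 0.03064 + 0.02225 = 0.05289 L, so [HCOO-] = 0.005365/0.05289 = 0.1014 M.
Kb = Kw/Ka = 1.0e-14 / 1.8 x 10^-4 = 5.56e-11.
[OH^-] = sqrt(Kb x [HCOO-]) = sqrt(5.56e-11 x 0.1014) = 2.37e-6 M.
pOH = 5.62, so pH = 14.00 - 5.62 = 8.38.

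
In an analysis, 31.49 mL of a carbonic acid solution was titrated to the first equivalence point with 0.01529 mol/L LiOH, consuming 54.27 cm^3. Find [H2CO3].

0.0264 M

n(LiOH) = 0.01529 x 0.05427 = 0.0008298 mol.
At the first equivalence point, 1 mol OH^- react per mol H2CO3, so n(H2CO3) = 0.0008298 / 1 = 0.0008298 mol.
[H2CO3] = 0.0008298 / 0.03149 L = 0.0264 M.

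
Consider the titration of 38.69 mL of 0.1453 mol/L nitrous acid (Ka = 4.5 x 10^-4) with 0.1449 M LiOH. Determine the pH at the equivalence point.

n(HNO2) = 0.1453 x 0.03869 = 0.005622 mol; V(LiOH) at equivalence = 0.005622/0.1449 = 0.03880 L.
At equivalence all the acid is converted to NO2-; total volume = 0.03869 + 0.03880 = 0.07749 L, so [NO2-] = 0.005622/0.07749 = 0.07255 M.
Kb = Kw/Ka = 1.0e-14 / 4.5 x 10^-4 = 2.22e-11.
[OH^-] = sqrt(Kb x [NO2-]) = sqrt(2.22e-11 x 0.07255) = 1.27e-6 M.
pOH = 5.90, so pH = 14.00 - 5.90 = 8.10.

8.10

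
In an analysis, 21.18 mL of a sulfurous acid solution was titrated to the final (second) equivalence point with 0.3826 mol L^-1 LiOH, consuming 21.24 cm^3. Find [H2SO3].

0.192 M

n(LiOH) = 0.3826 x 0.02124 = 0.008126 mol.
At the final (second) equivalence point, 2 mol OH^- react per mol H2SO3, so n(H2SO3) = 0.008126 / 2 = 0.004063 mol.
[H2SO3] = 0.004063 / 0.02118 L = 0.192 M.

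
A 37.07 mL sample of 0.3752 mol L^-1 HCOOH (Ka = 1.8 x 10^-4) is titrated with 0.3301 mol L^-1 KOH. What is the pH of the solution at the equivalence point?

n(HCOOH) = 0.3752 x 0.03707 = 0.01391 mol; V(KOH) at equivalence = 0.01391/0.3301 = 0.04213 L.
At equivalence all the acid is converted to HCOO-; total volume = 0.03707 + 0.04213 = 0.07920 L, so [HCOO-] = 0.01391/0.07920 = 0.1756 M.
Kb = Kw/Ka = 1.0e-14 / 1.8 x 10^-4 = 5.56e-11.
[OH^-] = sqrt(Kb x [HCOO-]) = sqrt(5.56e-11 x 0.1756) = 3.12e-6 M.
pOH = 5.51, so pH = 14.00 - 5.51 = 8.49.

8.49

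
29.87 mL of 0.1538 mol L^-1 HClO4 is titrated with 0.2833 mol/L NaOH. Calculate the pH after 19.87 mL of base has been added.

12.32

n(acid) = 0.1538 x 0.02987 = 0.004594 mol; n(NaOH) added = 0.2833 x 0.01987 = 0.005629 mol.
Base is in excess by 0.005629 - 0.004594 = 0.001035 mol in a total volume of 0.04974 L.
[OH^-] = 0.001035/0.04974 = 0.02081 M, so pOH = 1.68 and pH = 14.00 - 1.68 = 12.32.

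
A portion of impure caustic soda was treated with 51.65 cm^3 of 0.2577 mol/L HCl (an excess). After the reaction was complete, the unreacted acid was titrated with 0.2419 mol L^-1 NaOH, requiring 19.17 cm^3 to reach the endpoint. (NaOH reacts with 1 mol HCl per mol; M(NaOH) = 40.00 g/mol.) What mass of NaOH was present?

Total n(HCl) added = 0.2577 x 0.05165 = 0.01331 mol.
n(NaOH) used = 0.2419 x 0.01917 = 0.004637 mol, which equals the excess n(HCl).
So n(HCl) consumed by the sample = 0.01331 - 0.004637 = 0.008673 mol.
n(NaOH) = 0.008673 / 1 = 0.008673 mol.
mass = 0.008673 mol x 40.00 g/mol = 0.347 g.

0.347 g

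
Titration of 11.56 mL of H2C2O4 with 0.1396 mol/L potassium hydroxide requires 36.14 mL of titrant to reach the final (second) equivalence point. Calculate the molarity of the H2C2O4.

n(KOH) = 0.1396 x 0.03614 = 0.005045 mol.
At the final (second) equivalence point, 2 mol OH^- react per mol H2C2O4, so n(H2C2O4) = 0.005045 / 2 = 0.002523 mol.
[H2C2O4] = 0.002523 / 0.01156 L = 0.218 M.

0.218 M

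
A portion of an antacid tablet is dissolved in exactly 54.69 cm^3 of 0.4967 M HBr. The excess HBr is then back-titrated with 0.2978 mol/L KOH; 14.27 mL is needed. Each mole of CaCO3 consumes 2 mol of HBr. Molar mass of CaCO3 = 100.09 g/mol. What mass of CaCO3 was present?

1.15 g

Total n(HBr) added = 0.4967 x 0.05469 = 0.02716 mol.
n(KOH) used = 0.2978 x 0.01427 = 0.004250 mol, which equals the excess n(HBr).
So n(HBr) consumed by the sample = 0.02716 - 0.004250 = 0.02291 mol.
n(CaCO3) = 0.02291 / 2 = 0.01146 mol.
mass = 0.01146 mol x 100.09 g/mol = 1.15 g.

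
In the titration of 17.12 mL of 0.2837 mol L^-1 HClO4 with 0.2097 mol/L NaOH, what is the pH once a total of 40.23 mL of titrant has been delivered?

12.80

n(acid) = 0.2837 x 0.01712 = 0.004857 mol; n(NaOH) added = 0.2097 x 0.04023 = 0.008436 mol.
Base is in excess by 0.008436 - 0.004857 = 0.003579 mol in a total volume of 0.05735 L.
[OH^-] = 0.003579/0.05735 = 0.06241 M, so pOH = 1.20 and pH = 14.00 - 1.20 = 12.80.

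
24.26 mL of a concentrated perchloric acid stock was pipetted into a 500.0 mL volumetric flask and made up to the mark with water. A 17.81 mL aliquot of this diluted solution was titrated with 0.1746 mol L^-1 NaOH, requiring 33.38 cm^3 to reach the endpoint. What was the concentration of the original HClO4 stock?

6.74 M

n(NaOH) = 0.1746 x 0.03338 = 0.005828 mol.
n(HClO4) in the aliquot = 0.005828 mol.
[diluted HClO4] = 0.005828 / 0.01781 = 0.3272 M.
Dilution factor = 500.0/24.26 = 20.61, so [stock] = 0.3272 x 20.61 = 6.74 M.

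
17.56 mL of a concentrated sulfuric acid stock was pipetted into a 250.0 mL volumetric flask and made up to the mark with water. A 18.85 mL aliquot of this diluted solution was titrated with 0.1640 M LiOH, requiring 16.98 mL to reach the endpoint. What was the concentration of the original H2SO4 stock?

1.05 M

n(LiOH) = 0.1640 x 0.01698 = 0.002785 mol.
n(H2SO4) in the aliquot = 0.002785 x 1/2 = 0.001392 mol.
[diluted H2SO4] = 0.001392 / 0.01885 = 0.07387 M.
Dilution factor = 250.0/17.56 = 14.24, so [stock] = 0.07387 x 14.24 = 1.05 M.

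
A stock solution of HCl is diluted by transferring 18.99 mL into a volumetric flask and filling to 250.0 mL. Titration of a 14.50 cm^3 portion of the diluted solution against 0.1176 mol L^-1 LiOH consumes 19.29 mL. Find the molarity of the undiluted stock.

2.06 M

n(LiOH) = 0.1176 x 0.01929 = 0.002269 mol.
n(HCl) in the aliquot = 0.002269 mol.
[diluted HCl] = 0.002269 / 0.01450 = 0.1564 M.
Dilution factor = 250.0/18.99 = 13.16, so [stock] = 0.1564 x 13.16 = 2.06 M.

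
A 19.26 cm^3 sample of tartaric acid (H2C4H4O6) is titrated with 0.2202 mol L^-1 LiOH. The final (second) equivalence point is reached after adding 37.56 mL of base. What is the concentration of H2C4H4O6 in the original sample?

0.215 M

n(LiOH) = 0.2202 x 0.03756 = 0.008271 mol.
At the final (second) equivalence point, 2 mol OH^- react per mol H2C4H4O6, so n(H2C4H4O6) = 0.008271 / 2 = 0.004135 mol.
[H2C4H4O6] = 0.004135 / 0.01926 L = 0.215 M.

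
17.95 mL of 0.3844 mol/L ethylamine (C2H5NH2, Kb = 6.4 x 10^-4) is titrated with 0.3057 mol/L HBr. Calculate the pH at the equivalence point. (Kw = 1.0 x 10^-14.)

n(C2H5NH2) = 0.3844 x 0.01795 = 0.006900 mol; V(HBr) at equivalence = 0.006900/0.3057 = 0.02257 L.
At equivalence the base is fully converted to C2H5NH3+; total volume = 0.04052 L, so [C2H5NH3+] = 0.006900/0.04052 = 0.1703 M.
Ka(C2H5NH3+) = Kw/Kb = 1.0e-14 / 6.4 x 10^-4 = 1.56e-11.
[H^+] = sqrt(Ka x [C2H5NH3+]) = sqrt(1.56e-11 x 0.1703) = 1.63e-6 M.
pH = -log(1.63e-6) = 5.79.

5.79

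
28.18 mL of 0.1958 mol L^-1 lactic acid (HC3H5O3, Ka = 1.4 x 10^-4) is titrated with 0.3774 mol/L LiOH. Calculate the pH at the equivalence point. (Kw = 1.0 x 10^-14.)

8.48

n(HC3H5O3) = 0.1958 x 0.02818 = 0.005518 mol; V(LiOH) at equivalence = 0.005518/0.3774 = 0.01462 L.
At equivalence all the acid is converted to C3H5O3-; total volume = 0.02818 + 0.01462 = 0.04280 L, so [C3H5O3-] = 0.005518/0.04280 = 0.1289 M.
Kb = Kw/Ka = 1.0e-14 / 1.4 x 10^-4 = 7.14e-11.
[OH^-] = sqrt(Kb x [C3H5O3-]) = sqrt(7.14e-11 x 0.1289) = 3.03e-6 M.
pOH = 5.52, so pH = 14.00 - 5.52 = 8.48.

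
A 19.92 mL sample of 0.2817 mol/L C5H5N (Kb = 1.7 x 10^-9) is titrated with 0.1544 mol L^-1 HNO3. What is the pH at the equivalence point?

3.12

n(C5H5N) = 0.2817 x 0.01992 = 0.005611 mol; V(HNO3) at equivalence = 0.005611/0.1544 = 0.03634 L.
At equivalence the base is fully converted to C5H5NH+; total volume = 0.05626 L, so [C5H5NH+] = 0.005611/0.05626 = 0.09974 M.
Ka(C5H5NH+) = Kw/Kb = 1.0e-14 / 1.7 x 10^-9 = 5.88e-6.
[H^+] = sqrt(Ka x [C5H5NH+]) = sqrt(5.88e-6 x 0.09974) = 0.000766 M.
pH = -log(0.000766) = 3.12.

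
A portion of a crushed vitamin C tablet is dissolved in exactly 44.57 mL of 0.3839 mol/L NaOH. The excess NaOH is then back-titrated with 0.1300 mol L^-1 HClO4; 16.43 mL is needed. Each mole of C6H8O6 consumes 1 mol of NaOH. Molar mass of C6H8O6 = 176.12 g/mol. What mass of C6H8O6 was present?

Total n(NaOH) added = 0.3839 x 0.04457 = 0.01711 mol.
n(HClO4) used = 0.1300 x 0.01643 = 0.002136 mol, which equals the excess n(NaOH).
So n(NaOH) consumed by the sample = 0.01711 - 0.002136 = 0.01497 mol.
n(C6H8O6) = 0.01497 / 1 = 0.01497 mol.
mass = 0.01497 mol x 176.12 g/mol = 2.64 g.

2.64 g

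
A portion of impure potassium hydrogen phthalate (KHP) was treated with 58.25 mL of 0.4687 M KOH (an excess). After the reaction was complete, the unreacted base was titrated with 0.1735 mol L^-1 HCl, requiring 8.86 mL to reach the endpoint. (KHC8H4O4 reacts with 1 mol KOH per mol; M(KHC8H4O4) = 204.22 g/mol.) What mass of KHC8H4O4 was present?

5.26 g

Total n(KOH) added = 0.4687 x 0.05825 = 0.02730 mol.
n(HCl) used = 0.1735 x 0.008860 = 0.001537 mol, which equals the excess n(KOH).
So n(KOH) consumed by the sample = 0.02730 - 0.001537 = 0.02576 mol.
n(KHC8H4O4) = 0.02576 / 1 = 0.02576 mol.
mass = 0.02576 mol x 204.22 g/mol = 5.26 g.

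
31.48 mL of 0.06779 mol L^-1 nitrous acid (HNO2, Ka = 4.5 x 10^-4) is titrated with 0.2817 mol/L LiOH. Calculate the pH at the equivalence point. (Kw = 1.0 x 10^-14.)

8.04

n(HNO2) = 0.06779 x 0.03148 = 0.002134 mol; V(LiOH) at equivalence = 0.002134/0.2817 = 0.007576 L.
At equivalence all the acid is converted to NO2-; total volume = 0.03148 + 0.007576 = 0.03906 L, so [NO2-] = 0.002134/0.03906 = 0.05464 M.
Kb = Kw/Ka = 1.0e-14 / 4.5 x 10^-4 = 2.22e-11.
[OH^-] = sqrt(Kb x [NO2-]) = sqrt(2.22e-11 x 0.05464) = 1.10e-6 M.
pOH = 5.96, so pH = 14.00 - 5.96 = 8.04.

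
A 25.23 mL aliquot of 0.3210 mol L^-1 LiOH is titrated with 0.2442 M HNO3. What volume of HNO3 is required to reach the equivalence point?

n(LiOH) = 0.3210 mol/L x 0.02523 L = 0.008099 mol.
At equivalence n(HNO3) = n(LiOH) = 0.008099 mol.
V(HNO3) = 0.008099 / 0.2442 = 0.03316 L = 33.2 mL.

33.2 mL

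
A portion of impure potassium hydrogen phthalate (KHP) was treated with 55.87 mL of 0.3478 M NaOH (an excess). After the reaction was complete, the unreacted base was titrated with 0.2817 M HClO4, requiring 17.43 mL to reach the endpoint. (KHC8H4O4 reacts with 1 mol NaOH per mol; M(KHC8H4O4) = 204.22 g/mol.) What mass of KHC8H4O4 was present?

Total n(NaOH) added = 0.3478 x 0.05587 = 0.01943 mol.
n(HClO4) used = 0.2817 x 0.01743 = 0.004910 mol, which equals the excess n(NaOH).
So n(NaOH) consumed by the sample = 0.01943 - 0.004910 = 0.01452 mol.
n(KHC8H4O4) = 0.01452 / 1 = 0.01452 mol.
mass = 0.01452 mol x 204.22 g/mol = 2.97 g.

2.97 g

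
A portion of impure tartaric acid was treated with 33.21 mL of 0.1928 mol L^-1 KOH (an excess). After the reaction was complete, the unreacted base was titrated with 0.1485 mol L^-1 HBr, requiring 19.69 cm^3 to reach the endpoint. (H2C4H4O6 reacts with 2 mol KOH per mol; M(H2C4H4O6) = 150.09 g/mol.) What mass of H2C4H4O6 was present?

Total n(KOH) added = 0.1928 x 0.03321 = 0.006403 mol.
n(HBr) used = 0.1485 x 0.01969 = 0.002924 mol, which equals the excess n(KOH).
So n(KOH) consumed by the sample = 0.006403 - 0.002924 = 0.003479 mol.
n(H2C4H4O6) = 0.003479 / 2 = 0.001739 mol.
mass = 0.001739 mol x 150.09 g/mol = 0.261 g.

0.261 g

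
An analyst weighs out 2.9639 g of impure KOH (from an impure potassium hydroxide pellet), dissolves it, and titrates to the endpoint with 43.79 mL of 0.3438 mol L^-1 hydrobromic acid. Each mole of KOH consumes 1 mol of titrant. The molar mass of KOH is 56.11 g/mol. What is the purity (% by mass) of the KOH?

n(HBr) = 0.3438 x 0.04379 = 0.01506 mol.
n(KOH) = 0.01506 / 1 = 0.01506 mol.
mass of KOH = 0.01506 x 56.11 = 0.8447 g.
% purity = 0.8447 / 2.9639 x 100 = 28.5%.

28.5%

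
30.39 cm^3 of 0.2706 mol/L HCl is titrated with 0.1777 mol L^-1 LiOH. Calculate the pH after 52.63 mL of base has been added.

n(acid) = 0.2706 x 0.03039 = 0.008224 mol; n(LiOH) added = 0.1777 x 0.05263 = 0.009352 mol.
Base is in excess by 0.009352 - 0.008224 = 0.001129 mol in a total volume of 0.08302 L.
[OH^-] = 0.001129/0.08302 = 0.01360 M, so pOH = 1.87 and pH = 14.00 - 1.87 = 12.13.

12.13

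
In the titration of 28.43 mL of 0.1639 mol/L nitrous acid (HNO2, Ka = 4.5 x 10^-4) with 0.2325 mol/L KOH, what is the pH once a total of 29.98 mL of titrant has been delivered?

n(acid) = 0.1639 x 0.02843 = 0.004660 mol; n(KOH) added = 0.2325 x 0.02998 = 0.006970 mol.
Base is in excess by 0.006970 - 0.004660 = 0.002311 mol in a total volume of 0.05841 L.
[OH^-] = 0.002311/0.05841 = 0.03956 M, so pOH = 1.40 and pH = 14.00 - 1.40 = 12.60.

12.60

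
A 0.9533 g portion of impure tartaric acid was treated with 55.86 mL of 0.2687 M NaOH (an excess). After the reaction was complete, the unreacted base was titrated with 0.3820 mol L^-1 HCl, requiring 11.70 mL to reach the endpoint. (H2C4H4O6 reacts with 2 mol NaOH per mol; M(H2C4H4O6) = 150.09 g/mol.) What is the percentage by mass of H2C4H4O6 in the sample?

Total n(NaOH) added = 0.2687 x 0.05586 = 0.01501 mol.
n(HCl) used = 0.3820 x 0.01170 = 0.004469 mol, which equals the excess n(NaOH).
So n(NaOH) consumed by the sample = 0.01501 - 0.004469 = 0.01054 mol.
n(H2C4H4O6) = 0.01054 / 2 = 0.005270 mol.
mass H2C4H4O6 = 0.005270 x 150.09 = 0.7910 g, so %H2C4H4O6 = 0.7910/0.9533 x 100 = 83.0%.

83.0%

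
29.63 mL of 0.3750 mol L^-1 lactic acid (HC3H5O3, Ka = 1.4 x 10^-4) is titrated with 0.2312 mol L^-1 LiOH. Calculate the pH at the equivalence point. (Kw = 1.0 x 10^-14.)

8.50

n(HC3H5O3) = 0.3750 x 0.02963 = 0.01111 mol; V(LiOH) at equivalence = 0.01111/0.2312 = 0.04806 L.
At equivalence all the acid is converted to C3H5O3-; total volume = 0.02963 + 0.04806 = 0.07769 L, so [C3H5O3-] = 0.01111/0.07769 = 0.1430 M.
Kb = Kw/Ka = 1.0e-14 / 1.4 x 10^-4 = 7.14e-11.
[OH^-] = sqrt(Kb x [C3H5O3-]) = sqrt(7.14e-11 x 0.1430) = 3.20e-6 M.
pOH = 5.50, so pH = 14.00 - 5.50 = 8.50.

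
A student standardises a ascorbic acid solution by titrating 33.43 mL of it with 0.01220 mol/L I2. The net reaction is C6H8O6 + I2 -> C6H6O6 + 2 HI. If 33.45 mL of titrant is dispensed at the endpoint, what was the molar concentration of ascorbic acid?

0.0122 M

n(I2) = 0.01220 x 0.03345 = 0.0004081 mol.
From the balanced equation, 1 mol I2 reacts with 1 mol ascorbic acid, so n(ascorbic acid) = 0.0004081 x 1/1 = 0.0004081 mol.
[ascorbic acid] = 0.0004081 / 0.03343 L = 0.0122 M.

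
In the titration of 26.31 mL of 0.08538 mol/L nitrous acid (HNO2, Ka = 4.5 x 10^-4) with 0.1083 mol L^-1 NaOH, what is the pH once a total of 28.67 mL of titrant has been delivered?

12.19

n(acid) = 0.08538 x 0.02631 = 0.002246 mol; n(NaOH) added = 0.1083 x 0.02867 = 0.003105 mol.
Base is in excess by 0.003105 - 0.002246 = 0.0008586 mol in a total volume of 0.05498 L.
[OH^-] = 0.0008586/0.05498 = 0.01562 M, so pOH = 1.81 and pH = 14.00 - 1.81 = 12.19.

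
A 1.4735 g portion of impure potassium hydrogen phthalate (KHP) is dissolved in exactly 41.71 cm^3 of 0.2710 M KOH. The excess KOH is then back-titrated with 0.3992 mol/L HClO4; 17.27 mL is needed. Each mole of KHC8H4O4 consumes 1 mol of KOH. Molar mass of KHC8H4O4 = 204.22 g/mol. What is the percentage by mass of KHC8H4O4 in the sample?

Total n(KOH) added = 0.2710 x 0.04171 = 0.01130 mol.
n(HClO4) used = 0.3992 x 0.01727 = 0.006894 mol, which equals the excess n(KOH).
So n(KOH) consumed by the sample = 0.01130 - 0.006894 = 0.004409 mol.
n(KHC8H4O4) = 0.004409 / 1 = 0.004409 mol.
mass KHC8H4O4 = 0.004409 x 204.22 = 0.9005 g, so %KHC8H4O4 = 0.9005/1.4735 x 100 = 61.1%.

61.1%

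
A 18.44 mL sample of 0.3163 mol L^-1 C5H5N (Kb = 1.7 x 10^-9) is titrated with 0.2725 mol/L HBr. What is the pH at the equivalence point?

n(C5H5N) = 0.3163 x 0.01844 = 0.005833 mol; V(HBr) at equivalence = 0.005833/0.2725 = 0.02140 L.
At equivalence the base is fully converted to C5H5NH+; total volume = 0.03984 L, so [C5H5NH+] = 0.005833/0.03984 = 0.1464 M.
Ka(C5H5NH+) = Kw/Kb = 1.0e-14 / 1.7 x 10^-9 = 5.88e-6.
[H^+] = sqrt(Ka x [C5H5NH+]) = sqrt(5.88e-6 x 0.1464) = 0.000928 M.
pH = -log(0.000928) = 3.03.

3.03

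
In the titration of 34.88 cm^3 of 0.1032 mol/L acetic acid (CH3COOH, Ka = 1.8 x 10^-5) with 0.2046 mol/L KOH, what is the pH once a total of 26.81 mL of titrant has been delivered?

n(acid) = 0.1032 x 0.03488 = 0.003600 mol; n(KOH) added = 0.2046 x 0.02681 = 0.005485 mol.
Base is in excess by 0.005485 - 0.003600 = 0.001886 mol in a total volume of 0.06169 L.
[OH^-] = 0.001886/0.06169 = 0.03057 M, so pOH = 1.51 and pH = 14.00 - 1.51 = 12.49.

12.49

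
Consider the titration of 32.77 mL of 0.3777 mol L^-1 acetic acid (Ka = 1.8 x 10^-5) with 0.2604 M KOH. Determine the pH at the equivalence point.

8.97

n(CH3COOH) = 0.3777 x 0.03277 = 0.01238 mol; V(KOH) at equivalence = 0.01238/0.2604 = 0.04753 L.
At equivalence all the acid is converted to CH3COO-; total volume = 0.03277 + 0.04753 = 0.08030 L, so [CH3COO-] = 0.01238/0.08030 = 0.1541 M.
Kb = Kw/Ka = 1.0e-14 / 1.8 x 10^-5 = 5.56e-10.
[OH^-] = sqrt(Kb x [CH3COO-]) = sqrt(5.56e-10 x 0.1541) = 9.25e-6 M.
pOH = 5.03, so pH = 14.00 - 5.03 = 8.97.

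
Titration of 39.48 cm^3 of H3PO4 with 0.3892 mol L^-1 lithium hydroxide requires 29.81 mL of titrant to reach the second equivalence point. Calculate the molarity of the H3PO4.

n(LiOH) = 0.3892 x 0.02981 = 0.01160 mol.
At the second equivalence point, 2 mol OH^- react per mol H3PO4, so n(H3PO4) = 0.01160 / 2 = 0.005801 mol.
[H3PO4] = 0.005801 / 0.03948 L = 0.147 M.

0.147 M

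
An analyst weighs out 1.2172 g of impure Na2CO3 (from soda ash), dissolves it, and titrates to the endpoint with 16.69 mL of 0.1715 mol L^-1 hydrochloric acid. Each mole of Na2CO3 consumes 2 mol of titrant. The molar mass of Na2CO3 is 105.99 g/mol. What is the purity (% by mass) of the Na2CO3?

n(HCl) = 0.1715 x 0.01669 = 0.002862 mol.
n(Na2CO3) = 0.002862 / 2 = 0.001431 mol.
mass of Na2CO3 = 0.001431 x 105.99 = 0.1517 g.
% purity = 0.1517 / 1.2172 x 100 = 12.5%.

12.5%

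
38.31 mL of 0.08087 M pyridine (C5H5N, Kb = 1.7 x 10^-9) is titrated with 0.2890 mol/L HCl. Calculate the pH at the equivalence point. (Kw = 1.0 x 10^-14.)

3.21

n(C5H5N) = 0.08087 x 0.03831 = 0.003098 mol; V(HCl) at equivalence = 0.003098/0.2890 = 0.01072 L.
At equivalence the base is fully converted to C5H5NH+; total volume = 0.04903 L, so [C5H5NH+] = 0.003098/0.04903 = 0.06319 M.
Ka(C5H5NH+) = Kw/Kb = 1.0e-14 / 1.7 x 10^-9 = 5.88e-6.
[H^+] = sqrt(Ka x [C5H5NH+]) = sqrt(5.88e-6 x 0.06319) = 0.000610 M.
pH = -log(0.000610) = 3.21.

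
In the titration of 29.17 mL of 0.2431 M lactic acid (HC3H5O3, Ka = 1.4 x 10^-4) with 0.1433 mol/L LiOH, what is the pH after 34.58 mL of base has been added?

Initial n(HC3H5O3) = 0.2431 x 0.02917 = 0.007091 mol.
n(LiOH) added = 0.1433 x 0.03458 = 0.004955 mol, converting that many moles of HC3H5O3 to C3H5O3-.
Remaining n(HC3H5O3) = 0.002136 mol; n(C3H5O3-) = 0.004955 mol.
By Henderson-Hasselbalch, pH = pKa + log([A^-]/[HA]) = 3.85 + log(0.004955/0.002136) = 3.85 + (+0.37) = 4.22.

4.22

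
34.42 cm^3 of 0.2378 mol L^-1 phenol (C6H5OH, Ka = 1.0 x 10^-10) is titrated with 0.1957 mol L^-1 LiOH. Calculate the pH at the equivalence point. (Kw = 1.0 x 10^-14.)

11.52

n(C6H5OH) = 0.2378 x 0.03442 = 0.008185 mol; V(LiOH) at equivalence = 0.008185/0.1957 = 0.04182 L.
At equivalence all the acid is converted to C6H5O-; total volume = 0.03442 + 0.04182 = 0.07624 L, so [C6H5O-] = 0.008185/0.07624 = 0.1074 M.
Kb = Kw/Ka = 1.0e-14 / 1.0 x 10^-10 = 0.000100.
[OH^-] = sqrt(Kb x [C6H5O-]) = sqrt(0.000100 x 0.1074) = 0.00328 M.
pOH = 2.48, so pH = 14.00 - 2.48 = 11.52.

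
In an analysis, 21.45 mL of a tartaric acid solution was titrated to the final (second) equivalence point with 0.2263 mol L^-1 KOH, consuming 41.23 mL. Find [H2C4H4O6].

n(KOH) = 0.2263 x 0.04123 = 0.009330 mol.
At the final (second) equivalence point, 2 mol OH^- react per mol H2C4H4O6, so n(H2C4H4O6) = 0.009330 / 2 = 0.004665 mol.
[H2C4H4O6] = 0.004665 / 0.02145 L = 0.217 M.

0.217 M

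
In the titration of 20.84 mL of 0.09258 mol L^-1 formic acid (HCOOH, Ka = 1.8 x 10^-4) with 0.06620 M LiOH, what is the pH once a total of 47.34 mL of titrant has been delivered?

12.25

n(acid) = 0.09258 x 0.02084 = 0.001929 mol; n(LiOH) added = 0.06620 x 0.04734 = 0.003134 mol.
Base is in excess by 0.003134 - 0.001929 = 0.001205 mol in a total volume of 0.06818 L.
[OH^-] = 0.001205/0.06818 = 0.01767 M, so pOH = 1.75 and pH = 14.00 - 1.75 = 12.25.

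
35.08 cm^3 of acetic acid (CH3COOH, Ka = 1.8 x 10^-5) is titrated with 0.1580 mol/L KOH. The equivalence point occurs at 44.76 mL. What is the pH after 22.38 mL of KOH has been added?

4.74

22.38 mL is exactly half the equivalence volume (44.76/2), i.e. the half-equivalence point.
There, n(HA) = n(A^-), so pH = pKa = -log(1.8 x 10^-5) = 4.74.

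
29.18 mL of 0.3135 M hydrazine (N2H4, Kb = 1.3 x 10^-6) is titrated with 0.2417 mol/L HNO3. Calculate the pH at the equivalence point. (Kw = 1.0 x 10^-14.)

n(N2H4) = 0.3135 x 0.02918 = 0.009148 mol; V(HNO3) at equivalence = 0.009148/0.2417 = 0.03785 L.
At equivalence the base is fully converted to N2H5+; total volume = 0.06703 L, so [N2H5+] = 0.009148/0.06703 = 0.1365 M.
Ka(N2H5+) = Kw/Kb = 1.0e-14 / 1.3 x 10^-6 = 7.69e-9.
[H^+] = sqrt(Ka x [N2H5+]) = sqrt(7.69e-9 x 0.1365) = 3.24e-5 M.
pH = -log(3.24e-5) = 4.49.

4.49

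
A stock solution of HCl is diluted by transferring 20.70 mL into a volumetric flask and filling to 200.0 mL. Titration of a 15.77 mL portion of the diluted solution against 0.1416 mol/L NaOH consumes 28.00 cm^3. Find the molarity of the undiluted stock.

2.43 M

n(NaOH) = 0.1416 x 0.02800 = 0.003965 mol.
n(HCl) in the aliquot = 0.003965 mol.
[diluted HCl] = 0.003965 / 0.01577 = 0.2514 M.
Dilution factor = 200.0/20.70 = 9.662, so [stock] = 0.2514 x 9.662 = 2.43 M.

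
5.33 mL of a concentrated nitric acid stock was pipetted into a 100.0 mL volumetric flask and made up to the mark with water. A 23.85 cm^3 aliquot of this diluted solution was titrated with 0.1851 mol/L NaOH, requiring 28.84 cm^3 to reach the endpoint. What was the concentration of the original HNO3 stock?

n(NaOH) = 0.1851 x 0.02884 = 0.005338 mol.
n(HNO3) in the aliquot = 0.005338 mol.
[diluted HNO3] = 0.005338 / 0.02385 = 0.2238 M.
Dilution factor = 100.0/5.330 = 18.76, so [stock] = 0.2238 x 18.76 = 4.20 M.

4.20 M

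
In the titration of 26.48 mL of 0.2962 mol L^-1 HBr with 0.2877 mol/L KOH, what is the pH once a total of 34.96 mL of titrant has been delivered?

12.56

n(acid) = 0.2962 x 0.02648 = 0.007843 mol; n(KOH) added = 0.2877 x 0.03496 = 0.01006 mol.
Base is in excess by 0.01006 - 0.007843 = 0.002215 mol in a total volume of 0.06144 L.
[OH^-] = 0.002215/0.06144 = 0.03605 M, so pOH = 1.44 and pH = 14.00 - 1.44 = 12.56.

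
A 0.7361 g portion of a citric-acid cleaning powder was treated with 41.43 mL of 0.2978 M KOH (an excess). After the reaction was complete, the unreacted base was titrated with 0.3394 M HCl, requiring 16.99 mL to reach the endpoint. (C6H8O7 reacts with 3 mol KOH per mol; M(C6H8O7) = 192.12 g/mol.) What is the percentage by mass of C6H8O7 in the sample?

Total n(KOH) added = 0.2978 x 0.04143 = 0.01234 mol.
n(HCl) used = 0.3394 x 0.01699 = 0.005766 mol, which equals the excess n(KOH).
So n(KOH) consumed by the sample = 0.01234 - 0.005766 = 0.006571 mol.
n(C6H8O7) = 0.006571 / 3 = 0.002190 mol.
mass C6H8O7 = 0.002190 x 192.12 = 0.4208 g, so %C6H8O7 = 0.4208/0.7361 x 100 = 57.2%.

57.2%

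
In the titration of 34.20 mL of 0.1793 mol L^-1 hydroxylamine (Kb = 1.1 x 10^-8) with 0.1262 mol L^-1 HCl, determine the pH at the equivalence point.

3.59

n(NH2OH) = 0.1793 x 0.03420 = 0.006132 mol; V(HCl) at equivalence = 0.006132/0.1262 = 0.04859 L.
At equivalence the base is fully converted to NH3OH+; total volume = 0.08279 L, so [NH3OH+] = 0.006132/0.08279 = 0.07407 M.
Ka(NH3OH+) = Kw/Kb = 1.0e-14 / 1.1 x 10^-8 = 9.09e-7.
[H^+] = sqrt(Ka x [NH3OH+]) = sqrt(9.09e-7 x 0.07407) = 0.000259 M.
pH = -log(0.000259) = 3.59.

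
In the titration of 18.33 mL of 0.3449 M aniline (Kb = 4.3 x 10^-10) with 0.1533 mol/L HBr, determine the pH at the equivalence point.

2.80

n(C6H5NH2) = 0.3449 x 0.01833 = 0.006322 mol; V(HBr) at equivalence = 0.006322/0.1533 = 0.04124 L.
At equivalence the base is fully converted to C6H5NH3+; total volume = 0.05957 L, so [C6H5NH3+] = 0.006322/0.05957 = 0.1061 M.
Ka(C6H5NH3+) = Kw/Kb = 1.0e-14 / 4.3 x 10^-10 = 2.33e-5.
[H^+] = sqrt(Ka x [C6H5NH3+]) = sqrt(2.33e-5 x 0.1061) = 0.00157 M.
pH = -log(0.00157) = 2.80.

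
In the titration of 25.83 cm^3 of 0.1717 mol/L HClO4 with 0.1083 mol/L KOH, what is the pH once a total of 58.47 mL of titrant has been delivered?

12.35

n(acid) = 0.1717 x 0.02583 = 0.004435 mol; n(KOH) added = 0.1083 x 0.05847 = 0.006332 mol.
Base is in excess by 0.006332 - 0.004435 = 0.001897 mol in a total volume of 0.08430 L.
[OH^-] = 0.001897/0.08430 = 0.02251 M, so pOH = 1.65 and pH = 14.00 - 1.65 = 12.35.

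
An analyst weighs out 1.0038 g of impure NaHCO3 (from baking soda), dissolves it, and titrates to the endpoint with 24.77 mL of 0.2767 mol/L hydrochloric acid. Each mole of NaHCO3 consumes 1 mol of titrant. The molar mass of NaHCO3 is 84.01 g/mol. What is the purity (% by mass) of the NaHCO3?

n(HCl) = 0.2767 x 0.02477 = 0.006854 mol.
n(NaHCO3) = 0.006854 / 1 = 0.006854 mol.
mass of NaHCO3 = 0.006854 x 84.01 = 0.5758 g.
% purity = 0.5758 / 1.0038 x 100 = 57.4%.

57.4%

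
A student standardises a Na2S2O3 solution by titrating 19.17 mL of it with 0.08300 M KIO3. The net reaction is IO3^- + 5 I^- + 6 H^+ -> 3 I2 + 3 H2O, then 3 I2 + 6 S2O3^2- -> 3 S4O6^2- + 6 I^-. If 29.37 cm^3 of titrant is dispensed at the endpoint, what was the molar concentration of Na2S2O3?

n(KIO3) = 0.08300 x 0.02937 = 0.002438 mol.
From the balanced equation, 1 mol KIO3 reacts with 6 mol Na2S2O3, so n(Na2S2O3) = 0.002438 x 6/1 = 0.01463 mol.
[Na2S2O3] = 0.01463 / 0.01917 L = 0.763 M.

0.763 M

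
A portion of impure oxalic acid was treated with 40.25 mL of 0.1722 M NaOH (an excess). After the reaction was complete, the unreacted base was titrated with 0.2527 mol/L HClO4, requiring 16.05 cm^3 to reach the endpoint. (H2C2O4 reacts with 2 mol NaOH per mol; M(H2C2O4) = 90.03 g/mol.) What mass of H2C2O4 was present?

Total n(NaOH) added = 0.1722 x 0.04025 = 0.006931 mol.
n(HClO4) used = 0.2527 x 0.01605 = 0.004056 mol, which equals the excess n(NaOH).
So n(NaOH) consumed by the sample = 0.006931 - 0.004056 = 0.002875 mol.
n(H2C2O4) = 0.002875 / 2 = 0.001438 mol.
mass = 0.001438 mol x 90.03 g/mol = 0.129 g.

0.129 g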